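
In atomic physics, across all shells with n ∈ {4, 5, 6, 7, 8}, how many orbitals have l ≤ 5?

149

Go shell by shell, enumerating (l, m_l) with l ≤ 5:
n=4 → 16; n=5 → 25; n=6 → 36; n=7 → 36; n=8 → 36.
Total orbitals: 16 + 25 + 36 + 36 + 36 = 149.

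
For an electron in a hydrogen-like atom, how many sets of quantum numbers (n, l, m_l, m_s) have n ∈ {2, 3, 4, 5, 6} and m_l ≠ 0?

140

Per-shell orbital counts meeting the constraint:
n=2 → 2; n=3 → 6; n=4 → 12; n=5 → 20; n=6 → 30.
Orbitals: 2 + 6 + 12 + 20 + 30 = 70. Including both spin states (m_s = ±1/2) gives 2 × 70 = 140 states.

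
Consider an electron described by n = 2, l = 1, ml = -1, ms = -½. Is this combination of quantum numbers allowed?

n = 2 is a positive integer. l = 1 satisfies 0 ≤ l ≤ n−1 = 1. ml = -1 lies in the range −l … +l (here −1 … 1). ms = -1/2 is one of ±1/2.
All four constraints are satisfied.

Yes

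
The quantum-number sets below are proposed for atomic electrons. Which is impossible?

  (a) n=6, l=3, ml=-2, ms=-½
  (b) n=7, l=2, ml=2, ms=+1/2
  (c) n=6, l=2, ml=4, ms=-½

(c)

(c) has |ml| = 4 > l = 2, violating −l ≤ ml ≤ l.
The remaining sets (a), (b) satisfy all four rules.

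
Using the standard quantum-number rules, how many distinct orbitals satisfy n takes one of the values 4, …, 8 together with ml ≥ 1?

Treat each shell separately and count matching orbitals:
n=4 → 6; n=5 → 10; n=6 → 15; n=7 → 21; n=8 → 28.
Total orbitals: 6 + 10 + 15 + 21 + 28 = 80.

80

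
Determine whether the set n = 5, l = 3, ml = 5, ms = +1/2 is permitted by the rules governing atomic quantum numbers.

No

The magnetic quantum number must satisfy −l ≤ ml ≤ l. With l = 3, ml can only be -3, -2, -1, 0, 1, 2, 3, so ml = 5 is forbidden.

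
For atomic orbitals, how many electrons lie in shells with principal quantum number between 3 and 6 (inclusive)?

Shell n has n² orbitals: 3²=9 + 4²=16 + 5²=25 + 6²=36 = 86 orbitals.
Two spin states per orbital: 2 × 86 = 172 electrons.

172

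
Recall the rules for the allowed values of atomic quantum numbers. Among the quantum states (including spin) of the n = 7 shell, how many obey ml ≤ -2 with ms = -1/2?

15

The (l, ml) pairs meeting ml ≤ -2 give: l=2 → 1; l=3 → 2; l=4 → 3; l=5 → 4; l=6 → 5.
Orbitals: 1 + 2 + 3 + 4 + 5 = 15. With ms fixed to a single value there is one state per orbital, giving 15 states.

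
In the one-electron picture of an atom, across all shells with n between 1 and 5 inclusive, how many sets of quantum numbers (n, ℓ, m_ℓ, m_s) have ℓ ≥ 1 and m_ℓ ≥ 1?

Per-shell orbital counts meeting the constraint:
n=2 → 1; n=3 → 3; n=4 → 6; n=5 → 10.
Orbitals: 1 + 3 + 6 + 10 = 20. Including both spin states (m_s = ±1/2) gives 2 × 20 = 40 states.

40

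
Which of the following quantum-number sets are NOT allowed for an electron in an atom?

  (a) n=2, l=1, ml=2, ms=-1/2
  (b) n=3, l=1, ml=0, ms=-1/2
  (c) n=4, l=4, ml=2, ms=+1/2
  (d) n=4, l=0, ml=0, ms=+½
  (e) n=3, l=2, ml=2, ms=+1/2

(a) has |ml| = 2 > l = 1, violating −l ≤ ml ≤ l.
(c) has l = 4 ≥ n = 4, violating 0 ≤ l ≤ n−1.
The remaining sets (b), (d), (e) satisfy all four rules.

(a) and (c)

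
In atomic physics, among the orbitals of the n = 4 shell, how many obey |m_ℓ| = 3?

The n = 4 shell has ℓ = 0 through 3; check each.
Per ℓ-value: ℓ=3 → 2.
Total orbitals: 2.

2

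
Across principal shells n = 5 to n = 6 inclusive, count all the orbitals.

Shell n has n² orbitals: 5²=25 + 6²=36 = 61 orbitals.

61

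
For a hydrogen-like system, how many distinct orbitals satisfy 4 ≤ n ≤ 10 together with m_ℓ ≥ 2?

119

Work shell by shell — for each n, count the (ℓ, m_ℓ) pairs that satisfy m_ℓ ≥ 2:
n=4 → 3; n=5 → 6; n=6 → 10; n=7 → 15; n=8 → 21; n=9 → 28; n=10 → 36.
Total orbitals: 3 + 6 + 10 + 15 + 21 + 28 + 36 = 119.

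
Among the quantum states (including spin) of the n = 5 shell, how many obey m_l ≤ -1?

The (l, m_l) pairs meeting m_l ≤ -1 give: l=1 → 1; l=2 → 2; l=3 → 3; l=4 → 4.
Orbitals: 1 + 2 + 3 + 4 = 10. Each orbital carries two spin states, so 10 × 2 = 20 states.

20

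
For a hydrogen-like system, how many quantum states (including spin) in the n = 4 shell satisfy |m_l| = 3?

4

Go through l = 0, …, 3 (the values permitted for n = 4).
Contributions: l=3 → 2.
Orbitals: 2. Each orbital carries two spin states, so 2 × 2 = 4 states.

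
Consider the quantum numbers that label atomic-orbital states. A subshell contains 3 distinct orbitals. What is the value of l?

2l+1 = 3 gives l = 1.

l = 1 (p)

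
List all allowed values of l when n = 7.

l is an integer with 0 ≤ l ≤ n−1, so for n = 7: l = 0, 1, 2, 3, 4, 5, 6.

0, 1, 2, 3, 4, 5, 6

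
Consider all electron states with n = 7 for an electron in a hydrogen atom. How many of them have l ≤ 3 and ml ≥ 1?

12

Go through l = 0, …, 6 (the values permitted for n = 7).
Orbitals with l ≤ 3 and ml ≥ 1, by l: l=1 → 1; l=2 → 2; l=3 → 3.
Orbitals: 1 + 2 + 3 = 6. Each orbital carries two spin states, so 6 × 2 = 12 states.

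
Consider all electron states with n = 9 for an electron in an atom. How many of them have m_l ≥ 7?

6

With n = 9 the allowed l are 0, 1, …, 8.
The (l, m_l) pairs meeting m_l ≥ 7 give: l=7 → 1; l=8 → 2.
Orbitals: 1 + 2 = 3. Each orbital carries two spin states, so 3 × 2 = 6 states.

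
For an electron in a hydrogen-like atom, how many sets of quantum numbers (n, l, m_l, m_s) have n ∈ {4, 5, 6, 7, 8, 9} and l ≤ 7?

508

Go shell by shell, enumerating (l, m_l) with l ≤ 7:
n=4 → 16; n=5 → 25; n=6 → 36; n=7 → 49; n=8 → 64; n=9 → 64.
Orbitals: 16 + 25 + 36 + 49 + 64 + 64 = 254. Including both spin states (m_s = ±1/2) gives 2 × 254 = 508 states.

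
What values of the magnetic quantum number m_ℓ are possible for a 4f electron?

-3, -2, -1, 0, 1, 2, 3

The 4f subshell has ℓ = 3, and m_ℓ takes every integer from −ℓ to +ℓ. With ℓ = 3 that gives the 7 values -3, -2, -1, 0, 1, 2, 3.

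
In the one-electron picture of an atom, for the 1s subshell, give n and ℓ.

The leading integer gives n = 1; the letter 's' means ℓ = 0.

n = 1, ℓ = 0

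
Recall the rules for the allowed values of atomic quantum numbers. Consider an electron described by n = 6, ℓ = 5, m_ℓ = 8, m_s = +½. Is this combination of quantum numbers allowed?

Not allowed

The magnetic quantum number must satisfy −ℓ ≤ m_ℓ ≤ ℓ. With ℓ = 5, m_ℓ can only be -5, -4, -3, -2, -1, 0, 1, 2, 3, 4, 5, so m_ℓ = 8 is forbidden.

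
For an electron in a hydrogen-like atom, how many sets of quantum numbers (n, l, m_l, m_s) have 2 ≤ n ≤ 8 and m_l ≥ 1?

168

Work shell by shell — for each n, count the (l, m_l) pairs that satisfy m_l ≥ 1:
n=2 → 1; n=3 → 3; n=4 → 6; n=5 → 10; n=6 → 15; n=7 → 21; n=8 → 28.
Orbitals: 1 + 3 + 6 + 10 + 15 + 21 + 28 = 84. Including both spin states (m_s = ±1/2) gives 2 × 84 = 168 states.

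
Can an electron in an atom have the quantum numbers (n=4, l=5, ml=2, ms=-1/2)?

The orbital quantum number must satisfy 0 ≤ l ≤ n−1. With n = 4 the allowed l values are 0, 1, 2, 3, so l = 5 is out of range.

Not allowed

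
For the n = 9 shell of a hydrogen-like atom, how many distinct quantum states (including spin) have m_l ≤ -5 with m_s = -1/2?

10

Contributions: l=5 → 1; l=6 → 2; l=7 → 3; l=8 → 4.
Orbitals: 1 + 2 + 3 + 4 = 10. With m_s fixed to a single value there is one state per orbital, giving 10 states.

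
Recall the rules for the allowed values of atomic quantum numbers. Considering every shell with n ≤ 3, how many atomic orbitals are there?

Total orbitals = 1² + 2² + 3² = 14.

14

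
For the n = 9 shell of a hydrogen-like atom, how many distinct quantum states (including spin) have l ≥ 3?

144

Go through l = 0, …, 8 (the values permitted for n = 9).
Orbitals with l ≥ 3, by l: l=3 → 7; l=4 → 9; l=5 → 11; l=6 → 13; l=7 → 15; l=8 → 17.
Orbitals: 7 + 9 + 11 + 13 + 15 + 17 = 72. Each orbital carries two spin states, so 72 × 2 = 144 states.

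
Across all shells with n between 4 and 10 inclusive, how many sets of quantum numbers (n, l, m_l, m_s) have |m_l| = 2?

140

Per-shell orbital counts meeting the constraint:
n=4 → 4; n=5 → 6; n=6 → 8; n=7 → 10; n=8 → 12; n=9 → 14; n=10 → 16.
Orbitals: 4 + 6 + 8 + 10 + 12 + 14 + 16 = 70. Including both spin states (m_s = ±1/2) gives 2 × 70 = 140 states.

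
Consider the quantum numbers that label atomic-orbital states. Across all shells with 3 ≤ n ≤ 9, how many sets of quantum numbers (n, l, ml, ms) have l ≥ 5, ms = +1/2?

Work shell by shell — for each n, count the (l, ml) pairs that satisfy l ≥ 5:
n=6 → 11; n=7 → 24; n=8 → 39; n=9 → 56.
Orbitals: 11 + 24 + 39 + 56 = 130. With ms fixed to +1/2 there is one state per orbital, so 130 states.

130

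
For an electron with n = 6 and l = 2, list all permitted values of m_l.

m_l takes every integer from −l to +l. With l = 2 that gives the 5 values -2, -1, 0, 1, 2.

-2, -1, 0, 1, 2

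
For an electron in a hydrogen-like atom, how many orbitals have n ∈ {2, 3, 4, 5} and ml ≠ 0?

Go shell by shell, enumerating (l, ml) with ml ≠ 0:
n=2 → 2; n=3 → 6; n=4 → 12; n=5 → 20.
Total orbitals: 2 + 6 + 12 + 20 = 40.

40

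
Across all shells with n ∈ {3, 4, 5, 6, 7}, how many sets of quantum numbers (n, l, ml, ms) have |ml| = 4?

24

Count contributing orbitals for each principal shell:
n=5 → 2; n=6 → 4; n=7 → 6.
Orbitals: 2 + 4 + 6 = 12. Including both spin states (ms = ±1/2) gives 2 × 12 = 24 states.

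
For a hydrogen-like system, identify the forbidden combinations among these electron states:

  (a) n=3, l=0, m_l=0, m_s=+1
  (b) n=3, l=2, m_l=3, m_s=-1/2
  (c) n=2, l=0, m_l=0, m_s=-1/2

(a) and (b)

(a) has m_s = +1, but an electron's spin must be ±1/2.
(b) has |m_l| = 3 > l = 2, violating −l ≤ m_l ≤ l.
The remaining set (c) satisfies all four rules.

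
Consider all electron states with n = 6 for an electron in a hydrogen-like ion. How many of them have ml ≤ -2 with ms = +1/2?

10

Per l-value: l=2 → 1; l=3 → 2; l=4 → 3; l=5 → 4.
Orbitals: 1 + 2 + 3 + 4 = 10. With ms fixed to a single value there is one state per orbital, giving 10 states.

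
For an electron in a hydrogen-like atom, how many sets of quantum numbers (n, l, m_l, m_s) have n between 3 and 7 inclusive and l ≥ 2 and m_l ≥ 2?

Treat each shell separately and count matching orbitals:
n=3 → 1; n=4 → 3; n=5 → 6; n=6 → 10; n=7 → 15.
Orbitals: 1 + 3 + 6 + 10 + 15 = 35. Including both spin states (m_s = ±1/2) gives 2 × 35 = 70 states.

70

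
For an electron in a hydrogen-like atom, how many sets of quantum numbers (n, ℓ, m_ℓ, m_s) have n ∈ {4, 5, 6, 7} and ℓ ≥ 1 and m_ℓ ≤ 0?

Count contributing orbitals for each principal shell:
n=4 → 9; n=5 → 14; n=6 → 20; n=7 → 27.
Orbitals: 9 + 14 + 20 + 27 = 70. Including both spin states (m_s = ±1/2) gives 2 × 70 = 140 states.

140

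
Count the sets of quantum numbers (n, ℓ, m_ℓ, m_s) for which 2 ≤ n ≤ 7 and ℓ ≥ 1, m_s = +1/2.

133

Per-shell orbital counts meeting the constraint:
n=2 → 3; n=3 → 8; n=4 → 15; n=5 → 24; n=6 → 35; n=7 → 48.
Orbitals: 3 + 8 + 15 + 24 + 35 + 48 = 133. With m_s fixed to +1/2 there is one state per orbital, so 133 states.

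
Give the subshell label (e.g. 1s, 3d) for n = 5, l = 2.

l = 2 corresponds to the letter 'd', so the subshell is 5d.

5d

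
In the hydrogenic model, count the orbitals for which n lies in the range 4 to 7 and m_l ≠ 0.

104

Work shell by shell — for each n, count the (l, m_l) pairs that satisfy m_l ≠ 0:
n=4 → 12; n=5 → 20; n=6 → 30; n=7 → 42.
Total orbitals: 12 + 20 + 30 + 42 = 104.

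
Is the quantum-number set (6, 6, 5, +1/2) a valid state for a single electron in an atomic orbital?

No

The orbital quantum number must satisfy 0 ≤ l ≤ n−1. With n = 6 the allowed l values are 0, 1, 2, 3, 4, 5, so l = 6 is out of range.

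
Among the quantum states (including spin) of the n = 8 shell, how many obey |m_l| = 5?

For n = 8, l ranges over 0 … 7.
The (l, m_l) pairs meeting |m_l| = 5 give: l=5 → 2; l=6 → 2; l=7 → 2.
Orbitals: 2 + 2 + 2 = 6. Each orbital carries two spin states, so 6 × 2 = 12 states.

12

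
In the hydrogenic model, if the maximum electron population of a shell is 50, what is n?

n = 5

2n² = 50 ⇒ n² = 25 ⇒ n = 5.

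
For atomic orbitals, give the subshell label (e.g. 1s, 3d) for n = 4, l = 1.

l = 1 corresponds to the letter 'p', so the subshell is 4p.

4p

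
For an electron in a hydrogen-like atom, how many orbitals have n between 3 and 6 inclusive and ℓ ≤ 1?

Per-shell orbital counts meeting the constraint:
n=3 → 4; n=4 → 4; n=5 → 4; n=6 → 4.
Total orbitals: 4 + 4 + 4 + 4 = 16.

16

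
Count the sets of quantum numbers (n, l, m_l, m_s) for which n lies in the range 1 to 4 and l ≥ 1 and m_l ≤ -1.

Treat each shell separately and count matching orbitals:
n=2 → 1; n=3 → 3; n=4 → 6.
Orbitals: 1 + 3 + 6 = 10. Including both spin states (m_s = ±1/2) gives 2 × 10 = 20 states.

20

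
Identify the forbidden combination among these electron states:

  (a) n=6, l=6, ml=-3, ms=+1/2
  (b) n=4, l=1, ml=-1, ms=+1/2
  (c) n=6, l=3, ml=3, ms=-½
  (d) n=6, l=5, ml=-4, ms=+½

(a) has l = 6 ≥ n = 6, violating 0 ≤ l ≤ n−1.
The remaining sets (b), (c), (d) satisfy all four rules.

(a)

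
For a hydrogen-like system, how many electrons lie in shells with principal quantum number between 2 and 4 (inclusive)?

58

Shell n has n² orbitals: 2²=4 + 3²=9 + 4²=16 = 29 orbitals.
Two spin states per orbital: 2 × 29 = 58 electrons.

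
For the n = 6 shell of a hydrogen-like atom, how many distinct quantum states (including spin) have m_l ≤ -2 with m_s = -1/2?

Contributions: l=2 → 1; l=3 → 2; l=4 → 3; l=5 → 4.
Orbitals: 1 + 2 + 3 + 4 = 10. With m_s fixed to a single value there is one state per orbital, giving 10 states.

10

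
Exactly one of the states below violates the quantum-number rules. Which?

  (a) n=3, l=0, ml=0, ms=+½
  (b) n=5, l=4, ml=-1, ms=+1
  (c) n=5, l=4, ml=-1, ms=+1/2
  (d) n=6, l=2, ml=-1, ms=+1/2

(b)

(b) has ms = +1, but an electron's spin must be ±1/2.
The remaining sets (a), (c), (d) satisfy all four rules.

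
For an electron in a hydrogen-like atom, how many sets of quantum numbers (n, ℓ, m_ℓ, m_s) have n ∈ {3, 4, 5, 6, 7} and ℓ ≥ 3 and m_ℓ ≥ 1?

80

Count contributing orbitals for each principal shell:
n=4 → 3; n=5 → 7; n=6 → 12; n=7 → 18.
Orbitals: 3 + 7 + 12 + 18 = 40. Including both spin states (m_s = ±1/2) gives 2 × 40 = 80 states.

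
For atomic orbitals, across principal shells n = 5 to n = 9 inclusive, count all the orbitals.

255

Shell n has n² orbitals: 5²=25 + 6²=36 + 7²=49 + 8²=64 + 9²=81 = 255 orbitals.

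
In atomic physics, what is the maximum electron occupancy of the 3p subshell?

6

A subshell with l = 1 has 2l+1 = 3 orbitals, each holding 2 electrons (spin ±1/2), so 3 × 2 = 6.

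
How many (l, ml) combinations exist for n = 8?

64

The n = 8 shell contains n² = 8² = 64 orbitals.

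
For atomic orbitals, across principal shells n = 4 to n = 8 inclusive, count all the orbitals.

Shell n has n² orbitals: 4²=16 + 5²=25 + 6²=36 + 7²=49 + 8²=64 = 190 orbitals.

190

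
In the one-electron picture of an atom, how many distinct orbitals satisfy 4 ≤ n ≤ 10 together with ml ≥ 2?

119

Treat each shell separately and count matching orbitals:
n=4 → 3; n=5 → 6; n=6 → 10; n=7 → 15; n=8 → 21; n=9 → 28; n=10 → 36.
Total orbitals: 3 + 6 + 10 + 15 + 21 + 28 + 36 = 119.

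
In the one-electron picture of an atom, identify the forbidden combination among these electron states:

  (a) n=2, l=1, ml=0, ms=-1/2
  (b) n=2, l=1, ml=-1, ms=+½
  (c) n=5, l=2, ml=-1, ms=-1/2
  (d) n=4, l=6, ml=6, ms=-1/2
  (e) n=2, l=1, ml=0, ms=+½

(d) has l = 6 ≥ n = 4, violating 0 ≤ l ≤ n−1.
The remaining sets (a), (b), (c), (e) satisfy all four rules.

(d)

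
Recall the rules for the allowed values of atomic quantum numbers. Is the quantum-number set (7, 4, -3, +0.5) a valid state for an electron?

n = 7 is a positive integer. ℓ = 4 satisfies 0 ≤ ℓ ≤ n−1 = 6. m_ℓ = -3 lies in the range −ℓ … +ℓ (here −4 … 4). m_s = +1/2 is one of ±1/2.
All four constraints are satisfied.

Allowed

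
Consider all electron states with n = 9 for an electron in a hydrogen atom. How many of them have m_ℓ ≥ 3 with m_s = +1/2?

21

Per ℓ-value: ℓ=3 → 1; ℓ=4 → 2; ℓ=5 → 3; ℓ=6 → 4; ℓ=7 → 5; ℓ=8 → 6.
Orbitals: 1 + 2 + 3 + 4 + 5 + 6 = 21. With m_s fixed to a single value there is one state per orbital, giving 21 states.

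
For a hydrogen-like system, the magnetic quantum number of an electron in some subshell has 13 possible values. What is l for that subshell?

ml ranges over 2l+1 integers, so 2l+1 = 13 ⇒ l = 6.

l = 6 (i)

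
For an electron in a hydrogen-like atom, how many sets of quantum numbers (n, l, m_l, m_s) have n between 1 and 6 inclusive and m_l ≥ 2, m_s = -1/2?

20

Treat each shell separately and count matching orbitals:
n=3 → 1; n=4 → 3; n=5 → 6; n=6 → 10.
Orbitals: 1 + 3 + 6 + 10 = 20. With m_s fixed to -1/2 there is one state per orbital, so 20 states.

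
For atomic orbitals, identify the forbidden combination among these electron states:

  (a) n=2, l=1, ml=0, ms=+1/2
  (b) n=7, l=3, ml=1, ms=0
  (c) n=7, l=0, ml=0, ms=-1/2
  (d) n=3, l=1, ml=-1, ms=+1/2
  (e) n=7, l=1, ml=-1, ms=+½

(b) has ms = 0, but an electron's spin must be ±1/2.
The remaining sets (a), (c), (d), (e) satisfy all four rules.

(b)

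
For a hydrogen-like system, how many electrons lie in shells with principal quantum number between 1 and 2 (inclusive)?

Shell n has n² orbitals: 1²=1 + 2²=4 = 5 orbitals.
Two spin states per orbital: 2 × 5 = 10 electrons.

10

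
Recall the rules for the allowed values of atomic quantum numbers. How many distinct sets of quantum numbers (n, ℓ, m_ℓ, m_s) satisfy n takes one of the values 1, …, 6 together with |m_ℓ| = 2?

40

Per-shell orbital counts meeting the constraint:
n=3 → 2; n=4 → 4; n=5 → 6; n=6 → 8.
Orbitals: 2 + 4 + 6 + 8 = 20. Including both spin states (m_s = ±1/2) gives 2 × 20 = 40 states.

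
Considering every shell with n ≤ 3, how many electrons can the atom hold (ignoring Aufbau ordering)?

Total orbitals = 1² + 2² + 3² = 14. Doubling for spin gives 28 electrons.

28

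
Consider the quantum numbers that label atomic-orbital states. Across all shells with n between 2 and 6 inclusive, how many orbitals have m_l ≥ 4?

4

Treat each shell separately and count matching orbitals:
n=5 → 1; n=6 → 3.
Total orbitals: 1 + 3 = 4.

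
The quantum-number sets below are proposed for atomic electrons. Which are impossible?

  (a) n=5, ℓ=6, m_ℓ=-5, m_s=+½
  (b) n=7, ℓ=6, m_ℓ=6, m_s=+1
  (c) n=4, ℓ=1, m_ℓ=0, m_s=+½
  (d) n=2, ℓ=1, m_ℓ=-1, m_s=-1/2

(a) has ℓ = 6 ≥ n = 5, violating 0 ≤ ℓ ≤ n−1.
(b) has m_s = +1, but an electron's spin must be ±1/2.
The remaining sets (c), (d) satisfy all four rules.

(a) and (b)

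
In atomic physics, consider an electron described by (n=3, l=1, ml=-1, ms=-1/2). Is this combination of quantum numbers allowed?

n = 3 is a positive integer. l = 1 satisfies 0 ≤ l ≤ n−1 = 2. ml = -1 lies in the range −l … +l (here −1 … 1). ms = -1/2 is one of ±1/2.
All four constraints are satisfied.

Valid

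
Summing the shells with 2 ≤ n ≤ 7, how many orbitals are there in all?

Shell n has n² orbitals: 2²=4 + 3²=9 + 4²=16 + 5²=25 + 6²=36 + 7²=49 = 139 orbitals.

139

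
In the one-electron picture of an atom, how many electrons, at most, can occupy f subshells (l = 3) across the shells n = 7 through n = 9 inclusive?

42

An f subshell (l = 3) exists for every n ≥ 4, so shells n = 7, 8, 9 each contribute one — 3 subshells.
Since each f subshell holds 2(2·3+1) = 14 electrons, the total is 3 × 14 = 42.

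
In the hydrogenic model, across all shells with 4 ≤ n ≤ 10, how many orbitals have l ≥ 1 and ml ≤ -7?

Count contributing orbitals for each principal shell:
n=8 → 1; n=9 → 3; n=10 → 6.
Total orbitals: 1 + 3 + 6 = 10.

10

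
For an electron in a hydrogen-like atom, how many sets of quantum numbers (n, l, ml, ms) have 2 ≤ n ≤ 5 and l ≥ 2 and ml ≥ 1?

32

Per-shell orbital counts meeting the constraint:
n=3 → 2; n=4 → 5; n=5 → 9.
Orbitals: 2 + 5 + 9 = 16. Including both spin states (ms = ±1/2) gives 2 × 16 = 32 states.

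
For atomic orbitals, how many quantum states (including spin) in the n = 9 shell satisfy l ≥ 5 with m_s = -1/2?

56

The n = 9 shell has l = 0 through 8; check each.
Contributions: l=5 → 11; l=6 → 13; l=7 → 15; l=8 → 17.
Orbitals: 11 + 13 + 15 + 17 = 56. With m_s fixed to a single value there is one state per orbital, giving 56 states.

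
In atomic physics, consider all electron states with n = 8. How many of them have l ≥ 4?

The (l, m_l) pairs meeting l ≥ 4 give: l=4 → 9; l=5 → 11; l=6 → 13; l=7 → 15.
Orbitals: 9 + 11 + 13 + 15 = 48. Each orbital carries two spin states, so 48 × 2 = 96 states.

96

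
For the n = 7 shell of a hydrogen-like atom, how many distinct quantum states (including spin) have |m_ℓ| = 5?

Contributions: ℓ=5 → 2; ℓ=6 → 2.
Orbitals: 2 + 2 = 4. Each orbital carries two spin states, so 4 × 2 = 8 states.

8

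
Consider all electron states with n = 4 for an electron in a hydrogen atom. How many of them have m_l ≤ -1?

12

For n = 4, l ranges over 0 … 3.
Orbitals with m_l ≤ -1, by l: l=1 → 1; l=2 → 2; l=3 → 3.
Orbitals: 1 + 2 + 3 = 6. Each orbital carries two spin states, so 6 × 2 = 12 states.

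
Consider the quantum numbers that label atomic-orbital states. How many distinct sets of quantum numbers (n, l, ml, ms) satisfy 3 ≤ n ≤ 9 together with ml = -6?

12

Go shell by shell, enumerating (l, ml) with ml = -6:
n=7 → 1; n=8 → 2; n=9 → 3.
Orbitals: 1 + 2 + 3 = 6. Including both spin states (ms = ±1/2) gives 2 × 6 = 12 states.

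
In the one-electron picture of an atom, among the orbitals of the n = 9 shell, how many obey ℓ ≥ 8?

17

Go through ℓ = 0, …, 8 (the values permitted for n = 9).
The (ℓ, m_ℓ) pairs meeting ℓ ≥ 8 give: ℓ=8 → 17.
Total orbitals: 17.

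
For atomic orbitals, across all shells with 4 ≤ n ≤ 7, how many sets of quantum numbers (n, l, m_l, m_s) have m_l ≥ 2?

Per-shell orbital counts meeting the constraint:
n=4 → 3; n=5 → 6; n=6 → 10; n=7 → 15.
Orbitals: 3 + 6 + 10 + 15 = 34. Including both spin states (m_s = ±1/2) gives 2 × 34 = 68 states.

68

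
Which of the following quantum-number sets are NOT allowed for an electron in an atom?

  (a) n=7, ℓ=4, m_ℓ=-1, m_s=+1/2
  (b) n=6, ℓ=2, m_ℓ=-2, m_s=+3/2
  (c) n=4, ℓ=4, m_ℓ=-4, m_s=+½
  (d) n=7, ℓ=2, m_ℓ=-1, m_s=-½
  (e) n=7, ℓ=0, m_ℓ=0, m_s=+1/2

(b) and (c)

(b) has m_s = +3/2, but an electron's spin must be ±1/2.
(c) has ℓ = 4 ≥ n = 4, violating 0 ≤ ℓ ≤ n−1.
The remaining sets (a), (d), (e) satisfy all four rules.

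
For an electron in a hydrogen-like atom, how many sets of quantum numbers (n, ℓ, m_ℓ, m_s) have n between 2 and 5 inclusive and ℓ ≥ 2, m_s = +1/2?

Go shell by shell, enumerating (ℓ, m_ℓ) with ℓ ≥ 2:
n=3 → 5; n=4 → 12; n=5 → 21.
Orbitals: 5 + 12 + 21 = 38. With m_s fixed to +1/2 there is one state per orbital, so 38 states.

38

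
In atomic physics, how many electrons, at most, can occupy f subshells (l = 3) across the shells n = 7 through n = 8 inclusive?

28

An f subshell (l = 3) exists for every n ≥ 4, so shells n = 7, 8 each contribute one — 2 subshells.
Since each f subshell holds 2(2·3+1) = 14 electrons, the total is 2 × 14 = 28.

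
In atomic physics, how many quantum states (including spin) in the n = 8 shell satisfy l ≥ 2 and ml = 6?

Orbitals with l ≥ 2 and ml = 6, by l: l=6 → 1; l=7 → 1.
Orbitals: 1 + 1 = 2. Each orbital carries two spin states, so 2 × 2 = 4 states.

4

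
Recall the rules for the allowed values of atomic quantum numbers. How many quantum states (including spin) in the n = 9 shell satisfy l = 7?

30

For n = 9, l ranges over 0 … 8.
Orbitals with l = 7, by l: l=7 → 15.
Orbitals: 15. Each orbital carries two spin states, so 15 × 2 = 30 states.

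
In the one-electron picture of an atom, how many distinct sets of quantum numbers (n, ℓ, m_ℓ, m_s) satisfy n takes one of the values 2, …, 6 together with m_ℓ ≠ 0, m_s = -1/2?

Work shell by shell — for each n, count the (ℓ, m_ℓ) pairs that satisfy m_ℓ ≠ 0:
n=2 → 2; n=3 → 6; n=4 → 12; n=5 → 20; n=6 → 30.
Orbitals: 2 + 6 + 12 + 20 + 30 = 70. With m_s fixed to -1/2 there is one state per orbital, so 70 states.

70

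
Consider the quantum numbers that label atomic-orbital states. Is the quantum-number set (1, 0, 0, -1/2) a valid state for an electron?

n = 1 is a positive integer. l = 0 satisfies 0 ≤ l ≤ n−1 = 0. ml = 0 lies in the range −l … +l (here 0). ms = -1/2 is one of ±1/2.
All four constraints are satisfied.

Yes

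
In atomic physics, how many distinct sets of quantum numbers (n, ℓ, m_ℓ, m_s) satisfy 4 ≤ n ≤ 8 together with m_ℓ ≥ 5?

20

Per-shell orbital counts meeting the constraint:
n=6 → 1; n=7 → 3; n=8 → 6.
Orbitals: 1 + 3 + 6 = 10. Including both spin states (m_s = ±1/2) gives 2 × 10 = 20 states.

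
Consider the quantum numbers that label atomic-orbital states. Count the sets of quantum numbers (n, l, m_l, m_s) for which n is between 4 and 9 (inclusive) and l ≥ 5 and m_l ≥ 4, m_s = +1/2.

30

For each n in the range, tally the orbitals obeying l ≥ 5 and m_l ≥ 4:
n=6 → 2; n=7 → 5; n=8 → 9; n=9 → 14.
Orbitals: 2 + 5 + 9 + 14 = 30. With m_s fixed to +1/2 there is one state per orbital, so 30 states.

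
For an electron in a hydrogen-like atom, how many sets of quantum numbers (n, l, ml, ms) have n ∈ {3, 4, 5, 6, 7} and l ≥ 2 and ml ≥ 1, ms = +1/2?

Per-shell orbital counts meeting the constraint:
n=3 → 2; n=4 → 5; n=5 → 9; n=6 → 14; n=7 → 20.
Orbitals: 2 + 5 + 9 + 14 + 20 = 50. With ms fixed to +1/2 there is one state per orbital, so 50 states.

50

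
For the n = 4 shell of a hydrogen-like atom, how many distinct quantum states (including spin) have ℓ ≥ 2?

24

For n = 4, ℓ ranges over 0 … 3.
Orbitals with ℓ ≥ 2, by ℓ: ℓ=2 → 5; ℓ=3 → 7.
Orbitals: 5 + 7 = 12. Each orbital carries two spin states, so 12 × 2 = 24 states.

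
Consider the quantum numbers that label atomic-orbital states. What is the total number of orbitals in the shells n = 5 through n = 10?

355

Shell n has n² orbitals: 5²=25 + 6²=36 + 7²=49 + 8²=64 + 9²=81 + 10²=100 = 355 orbitals.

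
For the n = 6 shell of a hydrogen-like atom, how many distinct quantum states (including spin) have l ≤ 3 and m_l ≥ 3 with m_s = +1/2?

1

The n = 6 shell has l = 0 through 5; check each.
Contributions: l=3 → 1.
Orbitals: 1. With m_s fixed to a single value there is one state per orbital, giving 1 state.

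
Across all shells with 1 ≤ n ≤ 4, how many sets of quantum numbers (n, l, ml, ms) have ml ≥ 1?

Count contributing orbitals for each principal shell:
n=2 → 1; n=3 → 3; n=4 → 6.
Orbitals: 1 + 3 + 6 = 10. Including both spin states (ms = ±1/2) gives 2 × 10 = 20 states.

20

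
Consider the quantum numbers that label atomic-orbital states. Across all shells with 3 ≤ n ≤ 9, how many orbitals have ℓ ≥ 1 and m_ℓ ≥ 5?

Go shell by shell, enumerating (ℓ, m_ℓ) with ℓ ≥ 1 and m_ℓ ≥ 5:
n=6 → 1; n=7 → 3; n=8 → 6; n=9 → 10.
Total orbitals: 1 + 3 + 6 + 10 = 20.

20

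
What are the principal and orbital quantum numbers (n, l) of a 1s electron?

The leading integer gives n = 1; the letter 's' means l = 0.

n = 1, l = 0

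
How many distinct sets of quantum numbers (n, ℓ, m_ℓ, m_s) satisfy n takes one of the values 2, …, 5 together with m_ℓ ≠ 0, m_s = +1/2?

40

Go shell by shell, enumerating (ℓ, m_ℓ) with m_ℓ ≠ 0:
n=2 → 2; n=3 → 6; n=4 → 12; n=5 → 20.
Orbitals: 2 + 6 + 12 + 20 = 40. With m_s fixed to +1/2 there is one state per orbital, so 40 states.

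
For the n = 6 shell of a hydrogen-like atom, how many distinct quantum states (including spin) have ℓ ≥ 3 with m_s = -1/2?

Go through ℓ = 0, …, 5 (the values permitted for n = 6).
Per ℓ-value: ℓ=3 → 7; ℓ=4 → 9; ℓ=5 → 11.
Orbitals: 7 + 9 + 11 = 27. With m_s fixed to a single value there is one state per orbital, giving 27 states.

27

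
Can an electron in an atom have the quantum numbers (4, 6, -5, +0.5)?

Invalid

The orbital quantum number must satisfy 0 ≤ l ≤ n−1. With n = 4 the allowed l values are 0, 1, 2, 3, so l = 6 is out of range.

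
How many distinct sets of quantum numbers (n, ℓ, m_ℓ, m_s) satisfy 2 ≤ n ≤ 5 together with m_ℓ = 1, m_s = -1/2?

Go shell by shell, enumerating (ℓ, m_ℓ) with m_ℓ = 1:
n=2 → 1; n=3 → 2; n=4 → 3; n=5 → 4.
Orbitals: 1 + 2 + 3 + 4 = 10. With m_s fixed to -1/2 there is one state per orbital, so 10 states.

10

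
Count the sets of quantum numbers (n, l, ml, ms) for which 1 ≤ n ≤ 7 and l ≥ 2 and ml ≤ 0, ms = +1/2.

65

For each n in the range, tally the orbitals obeying l ≥ 2 and ml ≤ 0:
n=3 → 3; n=4 → 7; n=5 → 12; n=6 → 18; n=7 → 25.
Orbitals: 3 + 7 + 12 + 18 + 25 = 65. With ms fixed to +1/2 there is one state per orbital, so 65 states.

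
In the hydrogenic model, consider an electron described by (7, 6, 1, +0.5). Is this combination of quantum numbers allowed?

n = 7 is a positive integer. l = 6 satisfies 0 ≤ l ≤ n−1 = 6. m_l = 1 lies in the range −l … +l (here −6 … 6). m_s = +1/2 is one of ±1/2.
All four constraints are satisfied.

Valid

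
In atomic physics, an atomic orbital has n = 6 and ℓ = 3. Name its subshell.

ℓ = 3 corresponds to the letter 'f', so the subshell is 6f.

6f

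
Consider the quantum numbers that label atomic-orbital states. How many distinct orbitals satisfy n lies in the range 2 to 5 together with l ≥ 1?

50

Go shell by shell, enumerating (l, ml) with l ≥ 1:
n=2 → 3; n=3 → 8; n=4 → 15; n=5 → 24.
Total orbitals: 3 + 8 + 15 + 24 = 50.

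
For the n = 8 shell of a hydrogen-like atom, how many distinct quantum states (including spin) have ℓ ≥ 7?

Contributions: ℓ=7 → 15.
Orbitals: 15. Each orbital carries two spin states, so 15 × 2 = 30 states.

30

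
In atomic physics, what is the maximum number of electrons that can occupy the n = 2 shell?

A shell holds 2n² electrons: 2 × 2² = 2 × 4 = 8.

8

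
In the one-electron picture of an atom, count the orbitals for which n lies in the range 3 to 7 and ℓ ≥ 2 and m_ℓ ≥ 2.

Work shell by shell — for each n, count the (ℓ, m_ℓ) pairs that satisfy ℓ ≥ 2 and m_ℓ ≥ 2:
n=3 → 1; n=4 → 3; n=5 → 6; n=6 → 10; n=7 → 15.
Total orbitals: 1 + 3 + 6 + 10 + 15 = 35.

35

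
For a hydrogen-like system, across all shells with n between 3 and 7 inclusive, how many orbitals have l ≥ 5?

35

Treat each shell separately and count matching orbitals:
n=6 → 11; n=7 → 24.
Total orbitals: 11 + 24 = 35.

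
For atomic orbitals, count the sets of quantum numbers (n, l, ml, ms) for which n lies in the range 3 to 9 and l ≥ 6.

Count contributing orbitals for each principal shell:
n=7 → 13; n=8 → 28; n=9 → 45.
Orbitals: 13 + 28 + 45 = 86. Including both spin states (ms = ±1/2) gives 2 × 86 = 172 states.

172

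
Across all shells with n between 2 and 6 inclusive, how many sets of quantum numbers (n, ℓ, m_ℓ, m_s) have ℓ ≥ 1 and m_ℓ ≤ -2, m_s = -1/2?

20

Count contributing orbitals for each principal shell:
n=3 → 1; n=4 → 3; n=5 → 6; n=6 → 10.
Orbitals: 1 + 3 + 6 + 10 = 20. With m_s fixed to -1/2 there is one state per orbital, so 20 states.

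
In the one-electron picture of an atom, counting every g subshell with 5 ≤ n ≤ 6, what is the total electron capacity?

A g subshell (l = 4) exists for every n ≥ 5, so shells n = 5, 6 each contribute one — 2 subshells.
Since each g subshell holds 2(2·4+1) = 18 electrons, the total is 2 × 18 = 36.

36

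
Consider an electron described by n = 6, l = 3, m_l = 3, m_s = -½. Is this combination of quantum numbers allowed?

Valid

n = 6 is a positive integer. l = 3 satisfies 0 ≤ l ≤ n−1 = 5. m_l = 3 lies in the range −l … +l (here −3 … 3). m_s = -1/2 is one of ±1/2.
All four constraints are satisfied.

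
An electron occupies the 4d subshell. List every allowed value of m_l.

-2, -1, 0, 1, 2

The 4d subshell has l = 2, and m_l takes every integer from −l to +l. With l = 2 that gives the 5 values -2, -1, 0, 1, 2.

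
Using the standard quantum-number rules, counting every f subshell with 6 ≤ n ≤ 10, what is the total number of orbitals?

An f subshell (l = 3) exists for every n ≥ 4, so shells n = 6, 7, 8, 9, 10 each contribute one — 5 subshells.
Since each f subshell has 2·3+1 = 7 orbitals, the total is 5 × 7 = 35.

35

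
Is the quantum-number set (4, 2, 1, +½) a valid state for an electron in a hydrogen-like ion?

Allowed

n = 4 is a positive integer. l = 2 satisfies 0 ≤ l ≤ n−1 = 3. m_l = 1 lies in the range −l … +l (here −2 … 2). m_s = +1/2 is one of ±1/2.
All four constraints are satisfied.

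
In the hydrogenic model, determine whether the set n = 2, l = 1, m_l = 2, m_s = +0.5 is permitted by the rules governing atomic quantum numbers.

The magnetic quantum number must satisfy −l ≤ m_l ≤ l. With l = 1, m_l can only be -1, 0, 1, so m_l = 2 is forbidden.

No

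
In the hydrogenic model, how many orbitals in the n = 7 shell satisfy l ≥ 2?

With n = 7 the allowed l are 0, 1, …, 6.
The (l, ml) pairs meeting l ≥ 2 give: l=2 → 5; l=3 → 7; l=4 → 9; l=5 → 11; l=6 → 13.
Total orbitals: 5 + 7 + 9 + 11 + 13 = 45.

45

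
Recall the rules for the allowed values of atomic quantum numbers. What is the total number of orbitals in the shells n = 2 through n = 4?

Shell n has n² orbitals: 2²=4 + 3²=9 + 4²=16 = 29 orbitals.

29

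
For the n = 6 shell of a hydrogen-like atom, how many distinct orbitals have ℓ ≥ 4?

The n = 6 shell has ℓ = 0 through 5; check each.
Orbitals with ℓ ≥ 4, by ℓ: ℓ=4 → 9; ℓ=5 → 11.
Total orbitals: 9 + 11 = 20.

20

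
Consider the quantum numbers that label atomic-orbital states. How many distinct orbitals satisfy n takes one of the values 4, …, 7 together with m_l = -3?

Per-shell orbital counts meeting the constraint:
n=4 → 1; n=5 → 2; n=6 → 3; n=7 → 4.
Total orbitals: 1 + 2 + 3 + 4 = 10.

10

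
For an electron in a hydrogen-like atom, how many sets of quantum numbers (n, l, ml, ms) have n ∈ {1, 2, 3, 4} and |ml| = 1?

For each n in the range, tally the orbitals obeying |ml| = 1:
n=2 → 2; n=3 → 4; n=4 → 6.
Orbitals: 2 + 4 + 6 = 12. Including both spin states (ms = ±1/2) gives 2 × 12 = 24 states.

24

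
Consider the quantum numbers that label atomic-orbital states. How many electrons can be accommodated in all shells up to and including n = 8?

408

Total orbitals = 1² + 2² + 3² + 4² + 5² + 6² + 7² + 8² = 204. Doubling for spin gives 408 electrons.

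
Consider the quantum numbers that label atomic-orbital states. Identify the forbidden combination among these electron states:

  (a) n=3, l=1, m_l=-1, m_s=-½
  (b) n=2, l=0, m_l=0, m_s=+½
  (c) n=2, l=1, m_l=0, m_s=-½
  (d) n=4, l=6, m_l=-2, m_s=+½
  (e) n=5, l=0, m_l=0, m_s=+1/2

(d)

(d) has l = 6 ≥ n = 4, violating 0 ≤ l ≤ n−1.
The remaining sets (a), (b), (c), (e) satisfy all four rules.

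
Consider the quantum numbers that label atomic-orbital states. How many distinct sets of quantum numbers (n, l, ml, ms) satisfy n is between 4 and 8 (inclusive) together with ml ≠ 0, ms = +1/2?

Go shell by shell, enumerating (l, ml) with ml ≠ 0:
n=4 → 12; n=5 → 20; n=6 → 30; n=7 → 42; n=8 → 56.
Orbitals: 12 + 20 + 30 + 42 + 56 = 160. With ms fixed to +1/2 there is one state per orbital, so 160 states.

160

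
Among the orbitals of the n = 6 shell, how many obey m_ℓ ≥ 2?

The (ℓ, m_ℓ) pairs meeting m_ℓ ≥ 2 give: ℓ=2 → 1; ℓ=3 → 2; ℓ=4 → 3; ℓ=5 → 4.
Total orbitals: 1 + 2 + 3 + 4 = 10.

10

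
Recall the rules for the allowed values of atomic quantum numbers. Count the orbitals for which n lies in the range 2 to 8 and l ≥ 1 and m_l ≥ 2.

56

Per-shell orbital counts meeting the constraint:
n=3 → 1; n=4 → 3; n=5 → 6; n=6 → 10; n=7 → 15; n=8 → 21.
Total orbitals: 1 + 3 + 6 + 10 + 15 + 21 = 56.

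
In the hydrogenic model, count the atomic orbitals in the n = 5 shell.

The n = 5 shell contains n² = 5² = 25 orbitals.

25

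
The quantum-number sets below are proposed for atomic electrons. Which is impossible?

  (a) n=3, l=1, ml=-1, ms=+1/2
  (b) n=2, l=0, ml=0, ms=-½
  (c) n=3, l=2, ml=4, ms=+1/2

(c)

(c) has |ml| = 4 > l = 2, violating −l ≤ ml ≤ l.
The remaining sets (a), (b) satisfy all four rules.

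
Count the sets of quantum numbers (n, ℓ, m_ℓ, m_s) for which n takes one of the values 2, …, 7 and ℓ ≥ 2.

230

Work shell by shell — for each n, count the (ℓ, m_ℓ) pairs that satisfy ℓ ≥ 2:
n=3 → 5; n=4 → 12; n=5 → 21; n=6 → 32; n=7 → 45.
Orbitals: 5 + 12 + 21 + 32 + 45 = 115. Including both spin states (m_s = ±1/2) gives 2 × 115 = 230 states.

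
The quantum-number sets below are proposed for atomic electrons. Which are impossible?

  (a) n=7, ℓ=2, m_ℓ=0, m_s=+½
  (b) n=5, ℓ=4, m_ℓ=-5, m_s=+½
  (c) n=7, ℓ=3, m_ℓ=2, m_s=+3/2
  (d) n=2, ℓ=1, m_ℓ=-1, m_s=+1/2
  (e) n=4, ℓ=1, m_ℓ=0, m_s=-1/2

(b) has |m_ℓ| = 5 > ℓ = 4, violating −ℓ ≤ m_ℓ ≤ ℓ.
(c) has m_s = +3/2, but an electron's spin must be ±1/2.
The remaining sets (a), (d), (e) satisfy all four rules.

(b) and (c)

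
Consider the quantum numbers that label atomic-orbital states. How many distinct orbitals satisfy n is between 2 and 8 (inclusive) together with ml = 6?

3

Treat each shell separately and count matching orbitals:
n=7 → 1; n=8 → 2.
Total orbitals: 1 + 2 = 3.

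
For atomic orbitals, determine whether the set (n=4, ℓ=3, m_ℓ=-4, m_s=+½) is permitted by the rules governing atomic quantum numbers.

Invalid

The magnetic quantum number must satisfy −ℓ ≤ m_ℓ ≤ ℓ. With ℓ = 3, m_ℓ can only be -3, -2, -1, 0, 1, 2, 3, so m_ℓ = -4 is forbidden.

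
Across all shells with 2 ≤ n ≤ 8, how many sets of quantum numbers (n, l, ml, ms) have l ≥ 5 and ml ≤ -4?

32

For each n in the range, tally the orbitals obeying l ≥ 5 and ml ≤ -4:
n=6 → 2; n=7 → 5; n=8 → 9.
Orbitals: 2 + 5 + 9 = 16. Including both spin states (ms = ±1/2) gives 2 × 16 = 32 states.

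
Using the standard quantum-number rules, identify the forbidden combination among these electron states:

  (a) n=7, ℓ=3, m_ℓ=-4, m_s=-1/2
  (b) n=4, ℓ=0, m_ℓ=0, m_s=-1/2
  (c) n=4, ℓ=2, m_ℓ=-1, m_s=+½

(a)

(a) has |m_ℓ| = 4 > ℓ = 3, violating −ℓ ≤ m_ℓ ≤ ℓ.
The remaining sets (b), (c) satisfy all four rules.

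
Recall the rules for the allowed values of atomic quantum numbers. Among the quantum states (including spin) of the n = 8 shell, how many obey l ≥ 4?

96

The (l, m_l) pairs meeting l ≥ 4 give: l=4 → 9; l=5 → 11; l=6 → 13; l=7 → 15.
Orbitals: 9 + 11 + 13 + 15 = 48. Each orbital carries two spin states, so 48 × 2 = 96 states.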